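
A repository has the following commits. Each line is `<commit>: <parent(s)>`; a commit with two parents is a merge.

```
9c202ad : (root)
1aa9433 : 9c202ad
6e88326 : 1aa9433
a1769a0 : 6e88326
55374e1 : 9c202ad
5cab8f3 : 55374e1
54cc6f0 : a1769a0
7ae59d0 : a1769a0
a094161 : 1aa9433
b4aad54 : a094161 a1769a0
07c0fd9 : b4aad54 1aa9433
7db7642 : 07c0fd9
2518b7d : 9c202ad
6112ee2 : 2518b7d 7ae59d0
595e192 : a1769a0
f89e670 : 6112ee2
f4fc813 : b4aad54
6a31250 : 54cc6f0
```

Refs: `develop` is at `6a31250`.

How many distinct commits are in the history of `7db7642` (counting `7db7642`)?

Walking parent pointers from 7db7642: reachable set = {07c0fd9, 1aa9433, 6e88326, 7db7642, 9c202ad, a094161, a1769a0, b4aad54}.
That is 8 commits.

8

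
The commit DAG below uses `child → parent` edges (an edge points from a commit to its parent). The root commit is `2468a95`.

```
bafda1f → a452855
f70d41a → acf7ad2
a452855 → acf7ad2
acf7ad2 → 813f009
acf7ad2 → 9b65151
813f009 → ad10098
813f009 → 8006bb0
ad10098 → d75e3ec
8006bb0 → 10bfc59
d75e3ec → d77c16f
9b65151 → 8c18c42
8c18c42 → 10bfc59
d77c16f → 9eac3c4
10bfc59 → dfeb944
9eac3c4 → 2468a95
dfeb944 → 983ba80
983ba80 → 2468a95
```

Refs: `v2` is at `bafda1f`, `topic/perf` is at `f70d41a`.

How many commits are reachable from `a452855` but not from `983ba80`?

12

Reachable from a452855: {10bfc59, 2468a95, 8006bb0, 813f009, 8c18c42, 983ba80, 9b65151, 9eac3c4, a452855, acf7ad2, ad10098, d75e3ec, d77c16f, dfeb944}.
Reachable from 983ba80: {2468a95, 983ba80}.
In a452855's history but not 983ba80's: {10bfc59, 8006bb0, 813f009, 8c18c42, 9b65151, 9eac3c4, a452855, acf7ad2, ad10098, d75e3ec, d77c16f, dfeb944} — 12 commits.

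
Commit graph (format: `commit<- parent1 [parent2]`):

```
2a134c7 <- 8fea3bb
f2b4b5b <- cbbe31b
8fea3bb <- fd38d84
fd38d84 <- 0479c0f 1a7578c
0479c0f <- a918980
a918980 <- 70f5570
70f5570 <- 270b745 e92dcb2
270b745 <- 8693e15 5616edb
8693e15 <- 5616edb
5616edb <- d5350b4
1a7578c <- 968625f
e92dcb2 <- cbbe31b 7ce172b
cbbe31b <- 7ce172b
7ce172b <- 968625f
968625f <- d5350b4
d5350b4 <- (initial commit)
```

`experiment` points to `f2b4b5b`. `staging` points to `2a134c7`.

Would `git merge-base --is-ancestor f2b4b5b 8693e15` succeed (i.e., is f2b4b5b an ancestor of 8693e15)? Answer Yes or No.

No

Ancestors of 8693e15: {5616edb, 8693e15, d5350b4}.
f2b4b5b is not in that set, so it is not an ancestor of 8693e15.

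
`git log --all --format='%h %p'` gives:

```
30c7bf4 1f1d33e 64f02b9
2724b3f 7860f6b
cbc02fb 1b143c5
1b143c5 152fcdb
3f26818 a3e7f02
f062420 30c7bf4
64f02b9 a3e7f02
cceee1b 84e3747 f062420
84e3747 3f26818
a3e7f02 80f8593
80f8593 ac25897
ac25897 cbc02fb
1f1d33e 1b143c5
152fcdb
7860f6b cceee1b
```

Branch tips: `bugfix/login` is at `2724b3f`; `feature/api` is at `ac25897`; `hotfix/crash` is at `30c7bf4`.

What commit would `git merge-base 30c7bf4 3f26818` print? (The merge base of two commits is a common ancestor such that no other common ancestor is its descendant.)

a3e7f02

Ancestors of 30c7bf4: {152fcdb, 1b143c5, 1f1d33e, 30c7bf4, 64f02b9, 80f8593, a3e7f02, ac25897, cbc02fb}.
Ancestors of 3f26818: {152fcdb, 1b143c5, 3f26818, 80f8593, a3e7f02, ac25897, cbc02fb}.
Common ancestors: {152fcdb, 1b143c5, 80f8593, a3e7f02, ac25897, cbc02fb}.
Among these, a3e7f02 is not an ancestor of any other common ancestor — it is the merge base.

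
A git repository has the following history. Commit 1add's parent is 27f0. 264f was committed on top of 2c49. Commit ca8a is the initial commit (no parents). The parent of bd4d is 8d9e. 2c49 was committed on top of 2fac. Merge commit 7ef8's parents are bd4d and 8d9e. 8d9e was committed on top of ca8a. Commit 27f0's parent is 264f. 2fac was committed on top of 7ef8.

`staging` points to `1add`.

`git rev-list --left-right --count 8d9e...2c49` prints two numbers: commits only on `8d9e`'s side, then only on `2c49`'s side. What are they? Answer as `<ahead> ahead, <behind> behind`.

Reachable from 8d9e: {8d9e, ca8a}.
Reachable from 2c49: {2c49, 2fac, 7ef8, 8d9e, bd4d, ca8a}.
Only in 8d9e's history (ahead): {} — 0.
Only in 2c49's history (behind): {2c49, 2fac, 7ef8, bd4d} — 4.

0 ahead, 4 behind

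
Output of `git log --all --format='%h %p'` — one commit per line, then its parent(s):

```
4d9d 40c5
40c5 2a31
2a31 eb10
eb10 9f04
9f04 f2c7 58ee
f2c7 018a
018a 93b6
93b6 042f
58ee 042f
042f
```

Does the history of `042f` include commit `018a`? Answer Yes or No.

No

Ancestors of 042f: {042f}.
018a is not in that set, so it is not an ancestor of 042f.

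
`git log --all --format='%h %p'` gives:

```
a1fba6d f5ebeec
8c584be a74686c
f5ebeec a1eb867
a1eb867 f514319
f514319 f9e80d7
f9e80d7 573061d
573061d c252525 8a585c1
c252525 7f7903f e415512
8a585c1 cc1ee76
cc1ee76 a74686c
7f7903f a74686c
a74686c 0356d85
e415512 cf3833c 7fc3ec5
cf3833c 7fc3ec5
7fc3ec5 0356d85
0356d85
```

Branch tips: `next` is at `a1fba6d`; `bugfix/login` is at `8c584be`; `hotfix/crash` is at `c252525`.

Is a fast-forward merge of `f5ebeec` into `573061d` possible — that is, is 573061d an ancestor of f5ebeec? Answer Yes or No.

A fast-forward from 573061d to f5ebeec is possible iff 573061d is an ancestor of f5ebeec.
Ancestors of f5ebeec: {0356d85, 573061d, 7f7903f, 7fc3ec5, 8a585c1, a1eb867, a74686c, c252525, cc1ee76, cf3833c, e415512, f514319, f5ebeec, f9e80d7}.
573061d is among them, so fast-forward is possible.

Yes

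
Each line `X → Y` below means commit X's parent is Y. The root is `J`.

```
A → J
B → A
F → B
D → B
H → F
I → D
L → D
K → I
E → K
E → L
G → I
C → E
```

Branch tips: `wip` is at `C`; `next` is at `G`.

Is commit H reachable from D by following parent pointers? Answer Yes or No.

No

Ancestors of D: {A, B, D, J}.
H is not in that set, so it is not an ancestor of D.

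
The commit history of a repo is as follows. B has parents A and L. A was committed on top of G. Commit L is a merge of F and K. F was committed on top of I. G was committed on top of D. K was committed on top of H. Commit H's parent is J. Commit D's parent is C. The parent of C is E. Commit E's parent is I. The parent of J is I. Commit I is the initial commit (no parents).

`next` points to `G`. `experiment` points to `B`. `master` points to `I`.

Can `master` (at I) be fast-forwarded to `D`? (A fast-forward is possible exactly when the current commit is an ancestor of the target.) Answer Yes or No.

A fast-forward from I to D is possible iff I is an ancestor of D.
Ancestors of D: {C, D, E, I}.
I is among them, so fast-forward is possible.

Yes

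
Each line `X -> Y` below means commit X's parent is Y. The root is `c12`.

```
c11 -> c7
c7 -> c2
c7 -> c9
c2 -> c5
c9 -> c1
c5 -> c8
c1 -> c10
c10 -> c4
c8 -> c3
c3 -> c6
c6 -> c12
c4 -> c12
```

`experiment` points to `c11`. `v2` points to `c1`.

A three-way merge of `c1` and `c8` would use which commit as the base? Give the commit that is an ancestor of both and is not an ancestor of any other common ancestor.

c12

Ancestors of c1: {c1, c10, c12, c4}.
Ancestors of c8: {c12, c3, c6, c8}.
Common ancestors: {c12}.
The only common ancestor is c12, so it is the merge base.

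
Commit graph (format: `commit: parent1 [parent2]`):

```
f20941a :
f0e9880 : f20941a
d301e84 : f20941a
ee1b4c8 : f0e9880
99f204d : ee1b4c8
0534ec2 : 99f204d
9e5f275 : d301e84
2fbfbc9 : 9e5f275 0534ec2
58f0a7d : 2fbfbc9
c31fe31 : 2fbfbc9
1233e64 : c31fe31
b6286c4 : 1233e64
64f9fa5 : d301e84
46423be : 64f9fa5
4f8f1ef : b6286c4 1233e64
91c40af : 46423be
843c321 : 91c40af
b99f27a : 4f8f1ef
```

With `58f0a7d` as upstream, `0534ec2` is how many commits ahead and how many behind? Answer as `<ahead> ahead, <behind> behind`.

0 ahead, 4 behind

Reachable from 0534ec2: {0534ec2, 99f204d, ee1b4c8, f0e9880, f20941a}.
Reachable from 58f0a7d: {0534ec2, 2fbfbc9, 58f0a7d, 99f204d, 9e5f275, d301e84, ee1b4c8, f0e9880, f20941a}.
Only in 0534ec2's history (ahead): {} — 0.
Only in 58f0a7d's history (behind): {2fbfbc9, 58f0a7d, 9e5f275, d301e84} — 4.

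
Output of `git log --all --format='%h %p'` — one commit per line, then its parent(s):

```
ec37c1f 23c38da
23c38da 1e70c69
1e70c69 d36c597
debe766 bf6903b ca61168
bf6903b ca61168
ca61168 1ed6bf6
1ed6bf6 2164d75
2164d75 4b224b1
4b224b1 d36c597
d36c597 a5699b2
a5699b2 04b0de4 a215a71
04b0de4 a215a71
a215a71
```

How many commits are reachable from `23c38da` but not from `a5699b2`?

3

Reachable from 23c38da: {04b0de4, 1e70c69, 23c38da, a215a71, a5699b2, d36c597}.
Reachable from a5699b2: {04b0de4, a215a71, a5699b2}.
In 23c38da's history but not a5699b2's: {1e70c69, 23c38da, d36c597} — 3 commits.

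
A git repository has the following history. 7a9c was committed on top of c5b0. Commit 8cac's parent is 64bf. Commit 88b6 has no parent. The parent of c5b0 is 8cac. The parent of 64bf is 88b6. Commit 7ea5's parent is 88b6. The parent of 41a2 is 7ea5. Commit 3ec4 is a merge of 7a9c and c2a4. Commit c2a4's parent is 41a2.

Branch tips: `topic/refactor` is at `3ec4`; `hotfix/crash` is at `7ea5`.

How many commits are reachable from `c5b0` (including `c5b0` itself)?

Walking parent pointers from c5b0: reachable set = {64bf, 88b6, 8cac, c5b0}.
That is 4 commits.

4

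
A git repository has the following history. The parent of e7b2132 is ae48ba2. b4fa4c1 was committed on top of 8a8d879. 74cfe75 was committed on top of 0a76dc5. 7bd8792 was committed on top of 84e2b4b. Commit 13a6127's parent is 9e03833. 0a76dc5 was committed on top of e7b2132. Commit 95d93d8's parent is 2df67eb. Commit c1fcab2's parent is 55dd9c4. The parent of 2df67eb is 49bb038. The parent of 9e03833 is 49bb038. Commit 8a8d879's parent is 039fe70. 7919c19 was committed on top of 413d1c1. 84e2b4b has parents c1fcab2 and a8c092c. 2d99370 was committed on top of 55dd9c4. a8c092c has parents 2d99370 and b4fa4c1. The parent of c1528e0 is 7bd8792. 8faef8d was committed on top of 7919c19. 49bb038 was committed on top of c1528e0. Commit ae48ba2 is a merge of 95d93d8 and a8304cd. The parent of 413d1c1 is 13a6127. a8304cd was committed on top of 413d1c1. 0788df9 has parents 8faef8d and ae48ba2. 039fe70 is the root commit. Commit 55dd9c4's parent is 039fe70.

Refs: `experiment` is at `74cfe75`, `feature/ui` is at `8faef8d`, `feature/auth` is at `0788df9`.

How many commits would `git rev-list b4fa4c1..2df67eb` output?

9

Reachable from 2df67eb: {039fe70, 2d99370, 2df67eb, 49bb038, 55dd9c4, 7bd8792, 84e2b4b, 8a8d879, a8c092c, b4fa4c1, c1528e0, c1fcab2}.
Reachable from b4fa4c1: {039fe70, 8a8d879, b4fa4c1}.
In 2df67eb's history but not b4fa4c1's: {2d99370, 2df67eb, 49bb038, 55dd9c4, 7bd8792, 84e2b4b, a8c092c, c1528e0, c1fcab2} — 9 commits.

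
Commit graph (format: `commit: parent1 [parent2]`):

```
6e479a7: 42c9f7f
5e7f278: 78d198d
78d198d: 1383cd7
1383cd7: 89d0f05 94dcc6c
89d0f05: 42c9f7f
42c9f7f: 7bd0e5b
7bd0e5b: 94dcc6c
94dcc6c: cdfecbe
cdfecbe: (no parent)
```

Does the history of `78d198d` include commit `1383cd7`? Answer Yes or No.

Ancestors of 78d198d (commits reachable by following parents): {1383cd7, 42c9f7f, 78d198d, 7bd0e5b, 89d0f05, 94dcc6c, cdfecbe}.
1383cd7 is in that set, so it is an ancestor of 78d198d.

Yes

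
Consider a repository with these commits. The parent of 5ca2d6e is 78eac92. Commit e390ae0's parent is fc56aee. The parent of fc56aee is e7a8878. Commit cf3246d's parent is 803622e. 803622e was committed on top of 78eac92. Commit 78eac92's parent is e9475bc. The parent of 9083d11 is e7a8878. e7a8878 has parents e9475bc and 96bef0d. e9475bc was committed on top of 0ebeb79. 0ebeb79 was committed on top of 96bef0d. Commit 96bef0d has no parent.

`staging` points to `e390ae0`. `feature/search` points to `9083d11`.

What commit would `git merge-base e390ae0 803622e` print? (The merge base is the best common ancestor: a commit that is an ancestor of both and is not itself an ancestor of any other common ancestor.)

Ancestors of e390ae0: {0ebeb79, 96bef0d, e390ae0, e7a8878, e9475bc, fc56aee}.
Ancestors of 803622e: {0ebeb79, 78eac92, 803622e, 96bef0d, e9475bc}.
Common ancestors: {0ebeb79, 96bef0d, e9475bc}.
Among these, e9475bc is not an ancestor of any other common ancestor — it is the merge base.

e9475bc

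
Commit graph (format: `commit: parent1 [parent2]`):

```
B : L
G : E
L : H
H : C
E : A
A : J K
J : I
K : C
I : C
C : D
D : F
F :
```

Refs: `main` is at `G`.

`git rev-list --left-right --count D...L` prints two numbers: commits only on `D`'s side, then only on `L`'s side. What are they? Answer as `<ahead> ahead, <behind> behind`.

0 ahead, 3 behind

Reachable from D: {D, F}.
Reachable from L: {C, D, F, H, L}.
Only in D's history (ahead): {} — 0.
Only in L's history (behind): {C, H, L} — 3.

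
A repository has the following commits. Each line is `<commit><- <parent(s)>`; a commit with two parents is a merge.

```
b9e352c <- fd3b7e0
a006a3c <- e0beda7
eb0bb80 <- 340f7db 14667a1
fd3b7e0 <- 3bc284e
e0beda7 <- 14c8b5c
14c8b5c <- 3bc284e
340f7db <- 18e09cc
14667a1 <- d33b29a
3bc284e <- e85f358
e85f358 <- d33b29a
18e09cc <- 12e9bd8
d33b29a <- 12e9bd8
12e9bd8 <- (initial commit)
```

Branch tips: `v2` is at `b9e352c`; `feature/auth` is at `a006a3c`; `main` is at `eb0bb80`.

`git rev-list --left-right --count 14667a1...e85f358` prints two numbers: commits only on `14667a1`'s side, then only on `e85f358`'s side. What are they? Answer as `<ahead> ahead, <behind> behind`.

1 ahead, 1 behind

Reachable from 14667a1: {12e9bd8, 14667a1, d33b29a}.
Reachable from e85f358: {12e9bd8, d33b29a, e85f358}.
Only in 14667a1's history (ahead): {14667a1} — 1.
Only in e85f358's history (behind): {e85f358} — 1.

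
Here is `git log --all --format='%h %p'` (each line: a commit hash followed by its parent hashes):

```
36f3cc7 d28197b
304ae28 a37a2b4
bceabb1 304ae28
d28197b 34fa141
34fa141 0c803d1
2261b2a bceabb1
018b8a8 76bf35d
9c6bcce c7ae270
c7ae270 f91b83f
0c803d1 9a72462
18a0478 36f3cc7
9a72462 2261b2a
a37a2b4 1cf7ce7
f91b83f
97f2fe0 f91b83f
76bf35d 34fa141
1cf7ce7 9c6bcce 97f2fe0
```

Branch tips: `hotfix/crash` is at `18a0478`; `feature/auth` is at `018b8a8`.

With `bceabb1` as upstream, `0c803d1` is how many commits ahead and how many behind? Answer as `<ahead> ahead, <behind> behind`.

3 ahead, 0 behind

Reachable from 0c803d1: {0c803d1, 1cf7ce7, 2261b2a, 304ae28, 97f2fe0, 9a72462, 9c6bcce, a37a2b4, bceabb1, c7ae270, f91b83f}.
Reachable from bceabb1: {1cf7ce7, 304ae28, 97f2fe0, 9c6bcce, a37a2b4, bceabb1, c7ae270, f91b83f}.
Only in 0c803d1's history (ahead): {0c803d1, 2261b2a, 9a72462} — 3.
Only in bceabb1's history (behind): {} — 0.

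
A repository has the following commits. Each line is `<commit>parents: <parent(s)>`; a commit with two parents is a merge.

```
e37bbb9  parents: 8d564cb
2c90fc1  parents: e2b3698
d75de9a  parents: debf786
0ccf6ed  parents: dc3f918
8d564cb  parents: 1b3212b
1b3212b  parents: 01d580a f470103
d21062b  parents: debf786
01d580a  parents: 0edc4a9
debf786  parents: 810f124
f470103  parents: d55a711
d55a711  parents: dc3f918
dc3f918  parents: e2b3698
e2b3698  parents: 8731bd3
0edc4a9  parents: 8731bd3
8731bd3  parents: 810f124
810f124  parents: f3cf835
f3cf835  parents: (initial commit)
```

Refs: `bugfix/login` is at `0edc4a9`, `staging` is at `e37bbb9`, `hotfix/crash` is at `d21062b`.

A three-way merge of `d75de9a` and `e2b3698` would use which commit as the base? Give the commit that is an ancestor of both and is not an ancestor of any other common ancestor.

Ancestors of d75de9a: {810f124, d75de9a, debf786, f3cf835}.
Ancestors of e2b3698: {810f124, 8731bd3, e2b3698, f3cf835}.
Common ancestors: {810f124, f3cf835}.
Among these, 810f124 is not an ancestor of any other common ancestor — it is the merge base.

810f124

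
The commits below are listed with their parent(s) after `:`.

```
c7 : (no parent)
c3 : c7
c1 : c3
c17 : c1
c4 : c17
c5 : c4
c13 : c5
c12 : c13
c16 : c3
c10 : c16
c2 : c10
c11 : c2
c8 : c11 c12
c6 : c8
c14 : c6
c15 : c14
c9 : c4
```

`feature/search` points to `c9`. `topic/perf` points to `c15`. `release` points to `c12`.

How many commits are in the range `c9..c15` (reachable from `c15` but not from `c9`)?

11

Reachable from c15: {c1, c10, c11, c12, c13, c14, c15, c16, c17, c2, c3, c4, c5, c6, c7, c8}.
Reachable from c9: {c1, c17, c3, c4, c7, c9}.
In c15's history but not c9's: {c10, c11, c12, c13, c14, c15, c16, c2, c5, c6, c8} — 11 commits.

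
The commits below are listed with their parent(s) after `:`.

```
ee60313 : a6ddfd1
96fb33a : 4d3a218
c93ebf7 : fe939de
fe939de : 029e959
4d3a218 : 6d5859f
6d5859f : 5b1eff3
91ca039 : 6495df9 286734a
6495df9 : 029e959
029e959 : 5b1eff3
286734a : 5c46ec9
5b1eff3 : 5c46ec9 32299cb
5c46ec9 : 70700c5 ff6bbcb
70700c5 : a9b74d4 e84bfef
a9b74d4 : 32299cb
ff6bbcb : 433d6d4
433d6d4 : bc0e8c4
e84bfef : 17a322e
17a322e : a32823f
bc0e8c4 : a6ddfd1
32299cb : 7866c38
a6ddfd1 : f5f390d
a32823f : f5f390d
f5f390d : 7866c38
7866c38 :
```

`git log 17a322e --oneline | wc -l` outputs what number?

Walking parent pointers from 17a322e: reachable set = {17a322e, 7866c38, a32823f, f5f390d}.
That is 4 commits.

4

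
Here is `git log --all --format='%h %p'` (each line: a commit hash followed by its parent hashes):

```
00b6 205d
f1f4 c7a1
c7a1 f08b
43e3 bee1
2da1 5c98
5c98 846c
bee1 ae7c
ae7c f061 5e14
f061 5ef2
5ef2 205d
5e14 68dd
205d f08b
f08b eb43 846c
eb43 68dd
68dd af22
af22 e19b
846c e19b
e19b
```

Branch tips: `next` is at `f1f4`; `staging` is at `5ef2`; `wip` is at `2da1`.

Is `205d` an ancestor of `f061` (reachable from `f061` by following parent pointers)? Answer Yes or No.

Yes

Ancestors of f061 (commits reachable by following parents): {205d, 5ef2, 68dd, 846c, af22, e19b, eb43, f061, f08b}.
205d is in that set, so it is an ancestor of f061.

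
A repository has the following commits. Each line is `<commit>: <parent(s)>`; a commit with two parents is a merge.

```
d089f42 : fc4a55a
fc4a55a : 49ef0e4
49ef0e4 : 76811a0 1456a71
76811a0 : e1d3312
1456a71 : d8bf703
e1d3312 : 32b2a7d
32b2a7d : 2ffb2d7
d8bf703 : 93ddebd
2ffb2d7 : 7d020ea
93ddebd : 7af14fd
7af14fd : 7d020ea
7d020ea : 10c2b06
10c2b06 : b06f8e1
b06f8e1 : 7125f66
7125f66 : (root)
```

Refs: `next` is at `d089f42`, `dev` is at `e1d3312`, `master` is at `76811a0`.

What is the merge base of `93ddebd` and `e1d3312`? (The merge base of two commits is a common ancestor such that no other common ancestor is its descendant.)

Ancestors of 93ddebd: {10c2b06, 7125f66, 7af14fd, 7d020ea, 93ddebd, b06f8e1}.
Ancestors of e1d3312: {10c2b06, 2ffb2d7, 32b2a7d, 7125f66, 7d020ea, b06f8e1, e1d3312}.
Common ancestors: {10c2b06, 7125f66, 7d020ea, b06f8e1}.
Among these, 7d020ea is not an ancestor of any other common ancestor — it is the merge base.

7d020ea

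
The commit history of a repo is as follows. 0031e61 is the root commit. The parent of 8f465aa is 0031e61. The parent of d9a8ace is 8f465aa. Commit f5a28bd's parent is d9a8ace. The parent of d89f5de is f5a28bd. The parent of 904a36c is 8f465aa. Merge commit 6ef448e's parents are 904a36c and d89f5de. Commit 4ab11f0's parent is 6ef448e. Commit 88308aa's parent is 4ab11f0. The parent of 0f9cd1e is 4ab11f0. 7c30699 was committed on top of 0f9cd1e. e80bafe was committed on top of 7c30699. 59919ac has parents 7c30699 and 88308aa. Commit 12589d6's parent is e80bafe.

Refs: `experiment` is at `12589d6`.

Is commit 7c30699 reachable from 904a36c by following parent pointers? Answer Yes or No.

Ancestors of 904a36c: {0031e61, 8f465aa, 904a36c}.
7c30699 is not in that set, so it is not an ancestor of 904a36c.

No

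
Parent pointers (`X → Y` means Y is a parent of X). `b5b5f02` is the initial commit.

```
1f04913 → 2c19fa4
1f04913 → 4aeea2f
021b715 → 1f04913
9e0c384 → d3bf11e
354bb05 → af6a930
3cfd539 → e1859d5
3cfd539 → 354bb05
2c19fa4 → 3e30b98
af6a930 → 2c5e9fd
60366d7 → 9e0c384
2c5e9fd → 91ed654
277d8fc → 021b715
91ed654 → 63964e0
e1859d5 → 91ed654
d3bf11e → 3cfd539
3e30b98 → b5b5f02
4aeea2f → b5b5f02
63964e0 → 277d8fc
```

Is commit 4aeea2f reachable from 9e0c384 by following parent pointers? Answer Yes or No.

Ancestors of 9e0c384 (commits reachable by following parents): {021b715, 1f04913, 277d8fc, 2c19fa4, 2c5e9fd, 354bb05, 3cfd539, 3e30b98, 4aeea2f, 63964e0, 91ed654, 9e0c384, af6a930, b5b5f02, d3bf11e, e1859d5}.
4aeea2f is in that set, so it is an ancestor of 9e0c384.

Yes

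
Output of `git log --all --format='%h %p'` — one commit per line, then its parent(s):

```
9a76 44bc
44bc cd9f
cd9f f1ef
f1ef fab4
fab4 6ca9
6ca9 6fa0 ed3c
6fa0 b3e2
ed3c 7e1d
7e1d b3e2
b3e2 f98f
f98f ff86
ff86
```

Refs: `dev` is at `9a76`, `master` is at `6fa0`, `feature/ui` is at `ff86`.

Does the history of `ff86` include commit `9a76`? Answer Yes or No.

Ancestors of ff86: {ff86}.
9a76 is not in that set, so it is not an ancestor of ff86.

No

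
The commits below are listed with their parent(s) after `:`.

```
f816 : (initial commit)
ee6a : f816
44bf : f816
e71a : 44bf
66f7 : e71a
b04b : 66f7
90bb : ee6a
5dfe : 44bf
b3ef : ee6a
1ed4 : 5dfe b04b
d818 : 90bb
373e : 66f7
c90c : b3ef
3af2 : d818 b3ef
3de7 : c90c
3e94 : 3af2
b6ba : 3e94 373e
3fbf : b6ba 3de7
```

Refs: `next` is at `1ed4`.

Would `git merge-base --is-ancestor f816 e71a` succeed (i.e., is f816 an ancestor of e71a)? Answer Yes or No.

Ancestors of e71a (commits reachable by following parents): {44bf, e71a, f816}.
f816 is in that set, so it is an ancestor of e71a.

Yes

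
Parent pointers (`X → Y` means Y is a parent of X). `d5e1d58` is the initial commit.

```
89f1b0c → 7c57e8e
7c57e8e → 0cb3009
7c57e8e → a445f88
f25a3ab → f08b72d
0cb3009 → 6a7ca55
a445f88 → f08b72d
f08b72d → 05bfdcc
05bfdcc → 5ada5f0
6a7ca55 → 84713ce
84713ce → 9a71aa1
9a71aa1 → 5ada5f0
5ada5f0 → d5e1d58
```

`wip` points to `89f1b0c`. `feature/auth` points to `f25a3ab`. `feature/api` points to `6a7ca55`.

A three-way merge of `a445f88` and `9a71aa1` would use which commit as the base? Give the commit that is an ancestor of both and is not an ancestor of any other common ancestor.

Ancestors of a445f88: {05bfdcc, 5ada5f0, a445f88, d5e1d58, f08b72d}.
Ancestors of 9a71aa1: {5ada5f0, 9a71aa1, d5e1d58}.
Common ancestors: {5ada5f0, d5e1d58}.
Among these, 5ada5f0 is not an ancestor of any other common ancestor — it is the merge base.

5ada5f0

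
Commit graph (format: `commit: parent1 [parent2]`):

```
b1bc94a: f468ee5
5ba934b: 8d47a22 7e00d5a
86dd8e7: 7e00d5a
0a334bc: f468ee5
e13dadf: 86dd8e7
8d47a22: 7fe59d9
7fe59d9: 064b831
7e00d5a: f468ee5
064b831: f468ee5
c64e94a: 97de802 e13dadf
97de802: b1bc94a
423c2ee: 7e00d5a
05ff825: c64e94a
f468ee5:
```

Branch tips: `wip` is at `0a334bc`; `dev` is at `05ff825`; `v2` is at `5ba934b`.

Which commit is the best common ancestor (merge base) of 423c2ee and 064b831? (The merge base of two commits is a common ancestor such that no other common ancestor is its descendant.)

Ancestors of 423c2ee: {423c2ee, 7e00d5a, f468ee5}.
Ancestors of 064b831: {064b831, f468ee5}.
Common ancestors: {f468ee5}.
The only common ancestor is f468ee5, so it is the merge base.

f468ee5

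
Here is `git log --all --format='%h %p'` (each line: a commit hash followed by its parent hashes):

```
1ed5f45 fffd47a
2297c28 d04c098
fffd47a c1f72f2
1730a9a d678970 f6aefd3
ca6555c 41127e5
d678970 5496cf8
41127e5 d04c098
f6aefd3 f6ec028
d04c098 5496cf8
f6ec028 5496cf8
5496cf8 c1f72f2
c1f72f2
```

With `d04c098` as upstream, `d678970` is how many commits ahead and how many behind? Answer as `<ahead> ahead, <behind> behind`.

1 ahead, 1 behind

Reachable from d678970: {5496cf8, c1f72f2, d678970}.
Reachable from d04c098: {5496cf8, c1f72f2, d04c098}.
Only in d678970's history (ahead): {d678970} — 1.
Only in d04c098's history (behind): {d04c098} — 1.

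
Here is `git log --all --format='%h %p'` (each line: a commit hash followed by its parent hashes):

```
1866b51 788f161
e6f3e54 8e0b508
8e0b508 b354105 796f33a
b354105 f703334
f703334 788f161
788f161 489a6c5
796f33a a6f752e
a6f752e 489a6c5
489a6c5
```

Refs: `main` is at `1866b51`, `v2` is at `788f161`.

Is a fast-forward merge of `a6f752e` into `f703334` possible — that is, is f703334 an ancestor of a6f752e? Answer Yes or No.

No

A fast-forward from f703334 to a6f752e is possible iff f703334 is an ancestor of a6f752e.
Ancestors of a6f752e: {489a6c5, a6f752e}.
f703334 is not among them, so fast-forward is not possible.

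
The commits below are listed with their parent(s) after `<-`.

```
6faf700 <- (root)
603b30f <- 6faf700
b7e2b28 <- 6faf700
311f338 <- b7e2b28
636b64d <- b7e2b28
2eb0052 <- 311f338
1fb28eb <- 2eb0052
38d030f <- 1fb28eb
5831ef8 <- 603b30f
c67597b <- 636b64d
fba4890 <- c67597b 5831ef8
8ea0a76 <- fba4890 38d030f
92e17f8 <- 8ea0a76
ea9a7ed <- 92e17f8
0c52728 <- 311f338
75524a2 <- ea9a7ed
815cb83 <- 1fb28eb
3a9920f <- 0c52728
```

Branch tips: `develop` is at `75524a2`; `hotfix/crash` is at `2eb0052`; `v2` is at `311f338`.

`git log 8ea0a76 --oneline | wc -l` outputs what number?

12

Walking parent pointers from 8ea0a76: reachable set = {1fb28eb, 2eb0052, 311f338, 38d030f, 5831ef8, 603b30f, 636b64d, 6faf700, 8ea0a76, b7e2b28, c67597b, fba4890}.
That is 12 commits.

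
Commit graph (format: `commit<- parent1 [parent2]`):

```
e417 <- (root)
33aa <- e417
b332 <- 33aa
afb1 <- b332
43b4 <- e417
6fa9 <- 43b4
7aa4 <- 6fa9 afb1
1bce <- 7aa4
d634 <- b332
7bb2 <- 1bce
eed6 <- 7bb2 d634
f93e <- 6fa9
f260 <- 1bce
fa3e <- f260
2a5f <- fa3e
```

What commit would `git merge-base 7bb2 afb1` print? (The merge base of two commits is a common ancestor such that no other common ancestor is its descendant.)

afb1

Ancestors of 7bb2: {1bce, 33aa, 43b4, 6fa9, 7aa4, 7bb2, afb1, b332, e417}.
Ancestors of afb1: {33aa, afb1, b332, e417}.
Common ancestors: {33aa, afb1, b332, e417}.
Among these, afb1 is not an ancestor of any other common ancestor — it is the merge base.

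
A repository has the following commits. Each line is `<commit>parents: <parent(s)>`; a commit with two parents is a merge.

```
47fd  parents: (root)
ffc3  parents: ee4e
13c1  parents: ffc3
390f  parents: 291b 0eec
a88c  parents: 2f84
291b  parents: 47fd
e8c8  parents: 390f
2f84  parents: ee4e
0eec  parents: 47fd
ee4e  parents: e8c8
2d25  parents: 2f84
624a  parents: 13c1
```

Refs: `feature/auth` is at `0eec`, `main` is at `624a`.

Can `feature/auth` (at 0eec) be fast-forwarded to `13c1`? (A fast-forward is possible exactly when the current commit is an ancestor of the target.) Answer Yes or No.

Yes

A fast-forward from 0eec to 13c1 is possible iff 0eec is an ancestor of 13c1.
Ancestors of 13c1: {0eec, 13c1, 291b, 390f, 47fd, e8c8, ee4e, ffc3}.
0eec is among them, so fast-forward is possible.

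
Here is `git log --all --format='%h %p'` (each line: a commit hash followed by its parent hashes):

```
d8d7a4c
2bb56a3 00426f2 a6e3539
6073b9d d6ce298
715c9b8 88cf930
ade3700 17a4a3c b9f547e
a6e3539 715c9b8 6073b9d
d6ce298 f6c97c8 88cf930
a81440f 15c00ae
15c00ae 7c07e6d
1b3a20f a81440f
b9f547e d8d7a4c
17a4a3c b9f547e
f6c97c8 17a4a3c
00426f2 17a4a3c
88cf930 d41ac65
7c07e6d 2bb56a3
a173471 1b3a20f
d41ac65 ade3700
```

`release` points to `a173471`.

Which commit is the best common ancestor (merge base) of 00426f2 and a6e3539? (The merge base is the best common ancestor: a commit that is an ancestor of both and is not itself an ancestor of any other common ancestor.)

17a4a3c

Ancestors of 00426f2: {00426f2, 17a4a3c, b9f547e, d8d7a4c}.
Ancestors of a6e3539: {17a4a3c, 6073b9d, 715c9b8, 88cf930, a6e3539, ade3700, b9f547e, d41ac65, d6ce298, d8d7a4c, f6c97c8}.
Common ancestors: {17a4a3c, b9f547e, d8d7a4c}.
Among these, 17a4a3c is not an ancestor of any other common ancestor — it is the merge base.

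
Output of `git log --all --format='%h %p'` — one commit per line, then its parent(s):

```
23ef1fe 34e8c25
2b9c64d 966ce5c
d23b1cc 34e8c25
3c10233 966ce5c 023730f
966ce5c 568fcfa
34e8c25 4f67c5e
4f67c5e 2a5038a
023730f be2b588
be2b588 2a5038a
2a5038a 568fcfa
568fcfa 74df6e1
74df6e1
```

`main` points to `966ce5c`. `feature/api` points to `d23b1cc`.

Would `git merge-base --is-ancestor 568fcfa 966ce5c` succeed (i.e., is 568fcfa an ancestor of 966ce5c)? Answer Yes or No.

Yes

Ancestors of 966ce5c (commits reachable by following parents): {568fcfa, 74df6e1, 966ce5c}.
568fcfa is in that set, so it is an ancestor of 966ce5c.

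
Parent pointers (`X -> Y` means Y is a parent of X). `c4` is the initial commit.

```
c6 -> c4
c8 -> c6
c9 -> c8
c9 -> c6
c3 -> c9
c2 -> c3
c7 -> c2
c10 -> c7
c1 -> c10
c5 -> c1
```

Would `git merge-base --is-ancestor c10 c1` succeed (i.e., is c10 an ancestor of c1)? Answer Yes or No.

Ancestors of c1 (commits reachable by following parents): {c1, c10, c2, c3, c4, c6, c7, c8, c9}.
c10 is in that set, so it is an ancestor of c1.

Yes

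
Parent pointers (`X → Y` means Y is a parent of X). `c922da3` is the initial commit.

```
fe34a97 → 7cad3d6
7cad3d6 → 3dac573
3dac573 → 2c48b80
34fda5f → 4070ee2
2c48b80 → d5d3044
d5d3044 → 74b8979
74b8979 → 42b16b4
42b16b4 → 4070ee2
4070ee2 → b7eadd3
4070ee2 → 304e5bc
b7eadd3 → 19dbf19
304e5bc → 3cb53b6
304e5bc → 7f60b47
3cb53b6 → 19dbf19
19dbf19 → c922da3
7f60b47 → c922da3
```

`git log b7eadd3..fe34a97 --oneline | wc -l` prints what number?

11

Reachable from fe34a97: {19dbf19, 2c48b80, 304e5bc, 3cb53b6, 3dac573, 4070ee2, 42b16b4, 74b8979, 7cad3d6, 7f60b47, b7eadd3, c922da3, d5d3044, fe34a97}.
Reachable from b7eadd3: {19dbf19, b7eadd3, c922da3}.
In fe34a97's history but not b7eadd3's: {2c48b80, 304e5bc, 3cb53b6, 3dac573, 4070ee2, 42b16b4, 74b8979, 7cad3d6, 7f60b47, d5d3044, fe34a97} — 11 commits.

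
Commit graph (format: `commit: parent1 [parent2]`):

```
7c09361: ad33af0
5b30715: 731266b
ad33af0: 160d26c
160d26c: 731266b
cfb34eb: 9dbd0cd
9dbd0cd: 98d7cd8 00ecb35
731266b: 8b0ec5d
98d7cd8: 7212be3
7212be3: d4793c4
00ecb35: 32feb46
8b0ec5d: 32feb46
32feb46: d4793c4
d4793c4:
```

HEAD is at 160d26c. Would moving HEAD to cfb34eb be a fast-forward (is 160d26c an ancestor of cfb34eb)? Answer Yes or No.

A fast-forward from 160d26c to cfb34eb is possible iff 160d26c is an ancestor of cfb34eb.
Ancestors of cfb34eb: {00ecb35, 32feb46, 7212be3, 98d7cd8, 9dbd0cd, cfb34eb, d4793c4}.
160d26c is not among them, so fast-forward is not possible.

No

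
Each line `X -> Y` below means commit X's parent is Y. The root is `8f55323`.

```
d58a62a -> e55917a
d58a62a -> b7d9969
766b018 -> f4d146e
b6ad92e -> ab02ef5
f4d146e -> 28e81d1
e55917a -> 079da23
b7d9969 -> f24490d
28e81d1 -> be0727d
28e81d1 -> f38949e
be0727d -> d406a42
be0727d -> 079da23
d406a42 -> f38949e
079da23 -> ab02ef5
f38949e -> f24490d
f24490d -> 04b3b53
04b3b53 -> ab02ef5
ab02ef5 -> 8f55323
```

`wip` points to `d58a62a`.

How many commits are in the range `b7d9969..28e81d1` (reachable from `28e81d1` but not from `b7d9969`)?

Reachable from 28e81d1: {04b3b53, 079da23, 28e81d1, 8f55323, ab02ef5, be0727d, d406a42, f24490d, f38949e}.
Reachable from b7d9969: {04b3b53, 8f55323, ab02ef5, b7d9969, f24490d}.
In 28e81d1's history but not b7d9969's: {079da23, 28e81d1, be0727d, d406a42, f38949e} — 5 commits.

5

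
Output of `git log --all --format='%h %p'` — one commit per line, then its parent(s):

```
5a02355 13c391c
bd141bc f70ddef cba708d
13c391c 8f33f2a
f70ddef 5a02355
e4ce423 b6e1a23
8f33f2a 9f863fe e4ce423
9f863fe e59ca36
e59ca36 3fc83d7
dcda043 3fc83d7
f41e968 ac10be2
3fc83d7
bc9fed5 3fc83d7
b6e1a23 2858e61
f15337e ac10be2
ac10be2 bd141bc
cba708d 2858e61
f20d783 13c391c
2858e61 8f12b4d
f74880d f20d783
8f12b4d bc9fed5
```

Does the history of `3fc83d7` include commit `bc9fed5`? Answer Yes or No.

Ancestors of 3fc83d7: {3fc83d7}.
bc9fed5 is not in that set, so it is not an ancestor of 3fc83d7.

No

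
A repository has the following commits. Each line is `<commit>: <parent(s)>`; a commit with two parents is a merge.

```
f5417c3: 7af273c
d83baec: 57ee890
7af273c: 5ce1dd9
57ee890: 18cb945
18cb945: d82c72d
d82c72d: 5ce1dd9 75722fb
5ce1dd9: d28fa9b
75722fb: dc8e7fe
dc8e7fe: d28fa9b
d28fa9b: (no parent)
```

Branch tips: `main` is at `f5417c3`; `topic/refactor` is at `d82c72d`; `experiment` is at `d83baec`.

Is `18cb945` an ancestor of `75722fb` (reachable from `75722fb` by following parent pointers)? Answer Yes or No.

No

Ancestors of 75722fb: {75722fb, d28fa9b, dc8e7fe}.
18cb945 is not in that set, so it is not an ancestor of 75722fb.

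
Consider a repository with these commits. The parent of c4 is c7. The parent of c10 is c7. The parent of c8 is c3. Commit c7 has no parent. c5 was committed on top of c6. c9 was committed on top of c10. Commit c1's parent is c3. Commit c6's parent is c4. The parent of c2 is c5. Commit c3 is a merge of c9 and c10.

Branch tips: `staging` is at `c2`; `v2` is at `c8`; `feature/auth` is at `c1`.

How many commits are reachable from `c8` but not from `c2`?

Reachable from c8: {c10, c3, c7, c8, c9}.
Reachable from c2: {c2, c4, c5, c6, c7}.
In c8's history but not c2's: {c10, c3, c8, c9} — 4 commits.

4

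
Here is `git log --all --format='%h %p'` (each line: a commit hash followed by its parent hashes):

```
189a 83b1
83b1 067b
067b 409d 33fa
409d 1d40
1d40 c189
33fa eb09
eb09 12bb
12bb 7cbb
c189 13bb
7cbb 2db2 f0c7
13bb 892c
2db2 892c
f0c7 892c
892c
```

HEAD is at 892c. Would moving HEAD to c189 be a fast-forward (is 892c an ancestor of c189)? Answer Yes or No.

A fast-forward from 892c to c189 is possible iff 892c is an ancestor of c189.
Ancestors of c189: {13bb, 892c, c189}.
892c is among them, so fast-forward is possible.

Yes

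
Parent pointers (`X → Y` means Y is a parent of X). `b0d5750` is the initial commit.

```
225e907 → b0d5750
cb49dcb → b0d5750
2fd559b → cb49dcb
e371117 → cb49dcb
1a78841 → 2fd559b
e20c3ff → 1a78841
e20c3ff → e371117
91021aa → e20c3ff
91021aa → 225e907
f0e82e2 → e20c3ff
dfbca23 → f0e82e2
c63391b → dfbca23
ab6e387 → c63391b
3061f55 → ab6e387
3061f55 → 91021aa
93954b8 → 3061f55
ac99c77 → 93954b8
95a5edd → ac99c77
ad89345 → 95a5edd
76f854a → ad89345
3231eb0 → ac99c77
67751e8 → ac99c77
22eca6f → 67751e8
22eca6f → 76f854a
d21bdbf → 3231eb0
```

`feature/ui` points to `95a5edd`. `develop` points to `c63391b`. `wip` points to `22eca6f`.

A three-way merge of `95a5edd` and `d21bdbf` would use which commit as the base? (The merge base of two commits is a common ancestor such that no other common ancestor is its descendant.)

ac99c77

Ancestors of 95a5edd: {1a78841, 225e907, 2fd559b, 3061f55, 91021aa, 93954b8, 95a5edd, ab6e387, ac99c77, b0d5750, c63391b, cb49dcb, dfbca23, e20c3ff, e371117, f0e82e2}.
Ancestors of d21bdbf: {1a78841, 225e907, 2fd559b, 3061f55, 3231eb0, 91021aa, 93954b8, ab6e387, ac99c77, b0d5750, c63391b, cb49dcb, d21bdbf, dfbca23, e20c3ff, e371117, f0e82e2}.
Common ancestors: {1a78841, 225e907, 2fd559b, 3061f55, 91021aa, 93954b8, ab6e387, ac99c77, b0d5750, c63391b, cb49dcb, dfbca23, e20c3ff, e371117, f0e82e2}.
Among these, ac99c77 is not an ancestor of any other common ancestor — it is the merge base.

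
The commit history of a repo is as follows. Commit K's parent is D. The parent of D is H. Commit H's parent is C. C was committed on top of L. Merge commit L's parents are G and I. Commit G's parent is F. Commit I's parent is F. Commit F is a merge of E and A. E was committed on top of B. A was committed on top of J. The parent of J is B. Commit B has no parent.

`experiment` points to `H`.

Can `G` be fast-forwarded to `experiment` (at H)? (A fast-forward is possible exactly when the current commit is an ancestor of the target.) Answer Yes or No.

Yes

A fast-forward from G to H is possible iff G is an ancestor of H.
Ancestors of H: {A, B, C, E, F, G, H, I, J, L}.
G is among them, so fast-forward is possible.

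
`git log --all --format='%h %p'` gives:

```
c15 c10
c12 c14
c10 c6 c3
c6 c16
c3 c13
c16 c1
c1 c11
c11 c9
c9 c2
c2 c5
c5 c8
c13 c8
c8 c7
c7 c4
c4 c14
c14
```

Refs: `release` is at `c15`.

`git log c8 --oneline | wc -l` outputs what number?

Walking parent pointers from c8: reachable set = {c14, c4, c7, c8}.
That is 4 commits.

4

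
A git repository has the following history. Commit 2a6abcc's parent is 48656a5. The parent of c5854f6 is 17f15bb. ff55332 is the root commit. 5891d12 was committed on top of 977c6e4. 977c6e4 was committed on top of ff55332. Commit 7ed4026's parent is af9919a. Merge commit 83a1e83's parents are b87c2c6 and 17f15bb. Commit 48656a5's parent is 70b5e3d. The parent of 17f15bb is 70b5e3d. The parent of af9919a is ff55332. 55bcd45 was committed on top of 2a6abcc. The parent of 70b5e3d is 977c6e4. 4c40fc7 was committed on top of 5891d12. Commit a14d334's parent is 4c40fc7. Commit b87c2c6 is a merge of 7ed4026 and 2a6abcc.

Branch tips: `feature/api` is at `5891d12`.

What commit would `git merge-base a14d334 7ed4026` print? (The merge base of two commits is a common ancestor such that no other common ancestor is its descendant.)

Ancestors of a14d334: {4c40fc7, 5891d12, 977c6e4, a14d334, ff55332}.
Ancestors of 7ed4026: {7ed4026, af9919a, ff55332}.
Common ancestors: {ff55332}.
The only common ancestor is ff55332, so it is the merge base.

ff55332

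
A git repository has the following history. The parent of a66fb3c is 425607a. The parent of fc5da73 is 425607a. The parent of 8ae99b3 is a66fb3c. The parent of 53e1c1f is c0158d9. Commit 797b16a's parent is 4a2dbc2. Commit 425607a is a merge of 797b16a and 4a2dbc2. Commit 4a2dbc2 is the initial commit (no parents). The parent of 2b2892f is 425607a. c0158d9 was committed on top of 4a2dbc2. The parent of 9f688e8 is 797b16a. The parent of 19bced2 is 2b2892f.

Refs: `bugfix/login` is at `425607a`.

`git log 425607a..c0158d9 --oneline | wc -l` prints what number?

Reachable from c0158d9: {4a2dbc2, c0158d9}.
Reachable from 425607a: {425607a, 4a2dbc2, 797b16a}.
In c0158d9's history but not 425607a's: {c0158d9} — 1 commit.

1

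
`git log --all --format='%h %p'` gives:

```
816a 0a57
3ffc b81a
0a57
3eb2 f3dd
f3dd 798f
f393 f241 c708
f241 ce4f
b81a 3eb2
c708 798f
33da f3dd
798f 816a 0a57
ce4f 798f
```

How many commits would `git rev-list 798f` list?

3

Walking parent pointers from 798f: reachable set = {0a57, 798f, 816a}.
That is 3 commits.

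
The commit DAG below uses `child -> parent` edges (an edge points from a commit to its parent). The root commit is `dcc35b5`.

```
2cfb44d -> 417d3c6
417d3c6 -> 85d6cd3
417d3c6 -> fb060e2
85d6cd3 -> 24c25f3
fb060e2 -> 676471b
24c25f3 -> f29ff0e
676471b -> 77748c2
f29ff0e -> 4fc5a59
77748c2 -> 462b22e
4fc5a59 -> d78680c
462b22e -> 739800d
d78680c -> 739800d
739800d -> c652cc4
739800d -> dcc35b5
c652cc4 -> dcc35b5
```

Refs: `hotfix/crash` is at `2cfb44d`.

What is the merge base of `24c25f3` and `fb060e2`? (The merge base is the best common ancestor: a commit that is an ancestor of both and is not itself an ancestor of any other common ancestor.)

Ancestors of 24c25f3: {24c25f3, 4fc5a59, 739800d, c652cc4, d78680c, dcc35b5, f29ff0e}.
Ancestors of fb060e2: {462b22e, 676471b, 739800d, 77748c2, c652cc4, dcc35b5, fb060e2}.
Common ancestors: {739800d, c652cc4, dcc35b5}.
Among these, 739800d is not an ancestor of any other common ancestor — it is the merge base.

739800d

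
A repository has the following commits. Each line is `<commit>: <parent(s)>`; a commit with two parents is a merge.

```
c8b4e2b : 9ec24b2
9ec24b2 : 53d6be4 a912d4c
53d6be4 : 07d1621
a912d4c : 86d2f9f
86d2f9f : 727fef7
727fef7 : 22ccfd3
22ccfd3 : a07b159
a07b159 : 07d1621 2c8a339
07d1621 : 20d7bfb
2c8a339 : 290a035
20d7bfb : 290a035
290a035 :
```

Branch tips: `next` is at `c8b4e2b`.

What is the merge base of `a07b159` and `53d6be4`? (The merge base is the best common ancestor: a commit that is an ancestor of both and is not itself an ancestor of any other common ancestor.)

07d1621

Ancestors of a07b159: {07d1621, 20d7bfb, 290a035, 2c8a339, a07b159}.
Ancestors of 53d6be4: {07d1621, 20d7bfb, 290a035, 53d6be4}.
Common ancestors: {07d1621, 20d7bfb, 290a035}.
Among these, 07d1621 is not an ancestor of any other common ancestor — it is the merge base.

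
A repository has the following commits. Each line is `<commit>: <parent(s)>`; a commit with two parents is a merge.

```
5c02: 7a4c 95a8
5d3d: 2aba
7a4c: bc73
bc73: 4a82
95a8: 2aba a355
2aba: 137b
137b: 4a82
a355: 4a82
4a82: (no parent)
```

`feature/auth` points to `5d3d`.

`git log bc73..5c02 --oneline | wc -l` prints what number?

Reachable from 5c02: {137b, 2aba, 4a82, 5c02, 7a4c, 95a8, a355, bc73}.
Reachable from bc73: {4a82, bc73}.
In 5c02's history but not bc73's: {137b, 2aba, 5c02, 7a4c, 95a8, a355} — 6 commits.

6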